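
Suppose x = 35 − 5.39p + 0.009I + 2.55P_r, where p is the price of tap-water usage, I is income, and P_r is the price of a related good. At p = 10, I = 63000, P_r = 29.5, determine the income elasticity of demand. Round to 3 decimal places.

0.910

Evaluating quantity at (p, I, P_r) gives x = 35 − 5.39(10) + 0.009(63000) + 2.55(29.5) = 35 − 53.9 + 567 + 75.225 = 623.325.
∂x/∂I = +0.009, so E_I = 0.009·(63000/623.325) ≈ 0.910.
E_I ∈ (0,1): normal good (necessity).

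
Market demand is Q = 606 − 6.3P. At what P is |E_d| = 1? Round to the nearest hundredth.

48.10

For linear demand Q = a − bP, E = −bP/(a − bP). |E| = 1 ⇒ bP = a − bP ⇒ P = a/(2b).
P = 606/(2·6.3) ≈ 48.10.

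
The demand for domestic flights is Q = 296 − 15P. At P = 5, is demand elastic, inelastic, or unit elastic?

inelastic

At P = 5, Q = 221.
dQ/dP = −15.
Point elasticity E = (dQ/dP)·(P/Q) = -15 × 5/221 ≈ -0.339.
|E| ≈ 0.339 < 1, so demand is inelastic.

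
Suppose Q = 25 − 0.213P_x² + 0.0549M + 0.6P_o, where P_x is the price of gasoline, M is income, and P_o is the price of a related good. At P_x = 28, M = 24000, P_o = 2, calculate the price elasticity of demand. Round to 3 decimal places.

-0.284

First evaluate Q: 25 − 0.213(28)² + 0.0549(24000) + 0.6(2) = 25 − 166.992 + 1317.6 + 1.2 = 1176.808.
∂Q/∂P_x = −2·0.213·P_x = -11.928, so E_p = -11.928·(28/1176.808) ≈ -0.284.
|E_p| < 1: demand is inelastic.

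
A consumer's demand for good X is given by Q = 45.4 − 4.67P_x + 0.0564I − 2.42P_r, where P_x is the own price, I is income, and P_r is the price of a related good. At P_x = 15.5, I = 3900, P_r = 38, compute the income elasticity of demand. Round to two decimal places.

2.18

At the given point, Q = 45.4 − 4.67(15.5) + 0.0564(3900) − 2.42(38) = 45.4 − 72.385 + 219.96 − 91.96 = 101.015.
∂Q/∂I = +0.0564, so E_I = 0.0564·(3900/101.015) ≈ 2.18.
E_I > 1: normal good (luxury).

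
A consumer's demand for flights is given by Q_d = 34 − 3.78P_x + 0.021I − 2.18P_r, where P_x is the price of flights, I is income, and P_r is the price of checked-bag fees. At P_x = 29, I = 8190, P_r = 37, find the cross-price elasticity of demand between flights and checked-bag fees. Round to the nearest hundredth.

-5.13

At the given point, Q_d = 34 − 3.78(29) + 0.021(8190) − 2.18(37) = 34 − 109.62 + 171.99 − 80.66 = 15.71.
∂Q_d/∂P_r = −2.18, so E_xy = -2.18·(37/15.71) ≈ -5.13.
E_xy < 0: the goods are complements.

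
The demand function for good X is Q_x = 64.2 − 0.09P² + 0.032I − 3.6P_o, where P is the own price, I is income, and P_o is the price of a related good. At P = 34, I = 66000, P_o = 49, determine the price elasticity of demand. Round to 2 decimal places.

Q_x = 64.2 − 0.09(34)² + 0.032(66000) − 3.6(49) = 64.2 − 104.04 + 2112 − 176.4 = 1895.76.
∂Q_x/∂P = −2·0.09·P = -6.12, so E_p = -6.12·(34/1895.76) ≈ -0.11.
|E_p| < 1: demand is inelastic.

-0.11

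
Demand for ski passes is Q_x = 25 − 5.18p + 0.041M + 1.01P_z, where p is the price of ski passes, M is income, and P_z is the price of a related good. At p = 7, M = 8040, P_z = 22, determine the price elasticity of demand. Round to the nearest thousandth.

Evaluating quantity at (p, M, P_z) gives Q_x = 25 − 5.18(7) + 0.041(8040) + 1.01(22) = 25 − 36.26 + 329.64 + 22.22 = 340.6.
∂Q_x/∂p = −5.18, so E_p = (−5.18)·(7/340.6) ≈ -0.106.
|E_p| < 1: demand is inelastic.

-0.106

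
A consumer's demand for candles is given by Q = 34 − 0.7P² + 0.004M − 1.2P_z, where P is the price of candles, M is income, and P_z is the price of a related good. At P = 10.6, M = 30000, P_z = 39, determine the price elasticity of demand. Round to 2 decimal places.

At the given point, Q = 34 − 0.7(10.6)² + 0.004(30000) − 1.2(39) = 34 − 78.652 + 120 − 46.8 = 28.548.
∂Q/∂P = −2·0.7·P = -14.84, so E_p = -14.84·(10.6/28.548) ≈ -5.51.
|E_p| > 1: demand is elastic.

-5.51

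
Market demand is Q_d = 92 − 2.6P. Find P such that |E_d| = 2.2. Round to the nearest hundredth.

Set −bP/(a − bP) = −2.2 ⇒ bP = 2.2(a − bP) ⇒ bP(1+2.2) = 2.2·a.
P = 2.2·92/(2.6·3.2) ≈ 24.33.

24.33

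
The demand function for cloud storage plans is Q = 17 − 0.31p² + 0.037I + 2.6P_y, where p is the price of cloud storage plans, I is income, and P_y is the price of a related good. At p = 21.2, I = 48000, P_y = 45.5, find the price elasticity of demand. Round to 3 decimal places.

-0.157

Substituting, Q = 17 − 0.31(21.2)² + 0.037(48000) + 2.6(45.5) = 17 − 139.3264 + 1776 + 118.3 = 1771.9736.
∂Q/∂p = −2·0.31·p = -13.144, so E_p = -13.144·(21.2/1771.9736) ≈ -0.157.
|E_p| < 1: demand is inelastic.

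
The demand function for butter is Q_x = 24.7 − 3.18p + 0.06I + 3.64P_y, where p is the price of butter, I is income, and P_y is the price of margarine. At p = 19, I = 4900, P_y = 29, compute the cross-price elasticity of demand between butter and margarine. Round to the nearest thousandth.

0.290

First evaluate Q_x: 24.7 − 3.18(19) + 0.06(4900) + 3.64(29) = 24.7 − 60.42 + 294 + 105.56 = 363.84.
∂Q_x/∂P_y = +3.64, so E_xy = 3.64·(29/363.84) ≈ 0.290.
E_xy > 0: the goods are substitutes.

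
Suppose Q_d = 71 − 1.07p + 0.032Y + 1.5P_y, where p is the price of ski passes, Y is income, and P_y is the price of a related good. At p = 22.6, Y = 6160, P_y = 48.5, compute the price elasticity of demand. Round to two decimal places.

Q_d = 71 − 1.07(22.6) + 0.032(6160) + 1.5(48.5) = 71 − 24.182 + 197.12 + 72.75 = 316.688.
∂Q_d/∂p = −1.07, so E_p = (−1.07)·(22.6/316.688) ≈ -0.08.
|E_p| < 1: demand is inelastic.

-0.08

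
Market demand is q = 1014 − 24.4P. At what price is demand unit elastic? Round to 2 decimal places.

20.78

For linear demand q = a − bP, E = −bP/(a − bP). |E| = 1 ⇒ bP = a − bP ⇒ P = a/(2b).
P = 1014/(2·24.4) ≈ 20.78.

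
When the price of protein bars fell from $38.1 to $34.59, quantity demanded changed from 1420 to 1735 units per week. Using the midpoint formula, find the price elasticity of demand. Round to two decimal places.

-2.07

%ΔQ = (1735 − 1420)/[(1420 + 1735)/2] = 315/1577.5 ≈ 0.1997.
%ΔP = (34.59 − 38.1)/[(38.1 + 34.59)/2] = -3.51/36.345 ≈ -0.0966.
Arc elasticity E = %ΔQ/%ΔP ≈ 0.1997/-0.0966 ≈ -2.07.
|E| > 1: demand is elastic over this range.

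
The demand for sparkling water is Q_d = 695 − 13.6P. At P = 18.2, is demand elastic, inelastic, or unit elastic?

inelastic

At P = 18.2, Q_d = 447.48.
dQ_d/dP = −13.6.
Point elasticity E = (dQ_d/dP)·(P/Q_d) = -13.6 × 18.2/447.48 ≈ -0.553.
|E| ≈ 0.553 < 1, so demand is inelastic.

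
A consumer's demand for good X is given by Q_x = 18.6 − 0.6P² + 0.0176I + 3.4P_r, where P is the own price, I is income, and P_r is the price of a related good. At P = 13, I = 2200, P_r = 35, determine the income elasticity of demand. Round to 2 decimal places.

0.52

Evaluating quantity at (P, I, P_r) gives Q_x = 18.6 − 0.6(13)² + 0.0176(2200) + 3.4(35) = 18.6 − 101.4 + 38.72 + 119 = 74.92.
∂Q_x/∂I = +0.0176, so E_I = 0.0176·(2200/74.92) ≈ 0.52.
E_I ∈ (0,1): normal good (necessity).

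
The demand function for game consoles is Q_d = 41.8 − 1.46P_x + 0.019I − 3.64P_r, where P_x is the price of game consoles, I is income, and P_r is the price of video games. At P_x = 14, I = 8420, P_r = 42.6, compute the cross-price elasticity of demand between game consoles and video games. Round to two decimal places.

Q_d = 41.8 − 1.46(14) + 0.019(8420) − 3.64(42.6) = 41.8 − 20.44 + 159.98 − 155.064 = 26.276.
∂Q_d/∂P_r = −3.64, so E_xy = -3.64·(42.6/26.276) ≈ -5.90.
E_xy < 0: the goods are complements.

-5.90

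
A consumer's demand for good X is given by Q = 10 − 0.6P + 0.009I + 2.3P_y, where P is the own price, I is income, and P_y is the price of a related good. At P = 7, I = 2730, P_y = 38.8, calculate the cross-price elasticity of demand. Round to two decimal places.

0.75

Substituting, Q = 10 − 0.6(7) + 0.009(2730) + 2.3(38.8) = 10 − 4.2 + 24.57 + 89.24 = 119.61.
∂Q/∂P_y = +2.3, so E_xy = 2.3·(38.8/119.61) ≈ 0.75.
E_xy > 0: the goods are substitutes.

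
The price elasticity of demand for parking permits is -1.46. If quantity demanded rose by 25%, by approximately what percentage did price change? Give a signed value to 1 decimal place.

-17.1

%ΔQ ≈ E × %ΔP ⇒ %ΔP = %ΔQ / E = (25%)/(-1.46) ≈ -17.1%.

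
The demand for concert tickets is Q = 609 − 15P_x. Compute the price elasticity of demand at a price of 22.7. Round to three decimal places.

-1.268

At P_x = 22.7, Q = 268.5.
dQ/dP_x = −15.
Point elasticity E = (dQ/dP_x)·(P_x/Q) = -15 × 22.7/268.5 ≈ -1.268.
|E| > 1, so demand is elastic at this price.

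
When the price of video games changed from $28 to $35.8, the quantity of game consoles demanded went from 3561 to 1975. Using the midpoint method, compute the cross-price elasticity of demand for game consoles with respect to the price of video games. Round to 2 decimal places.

%ΔQ_x = (1975 − 3561)/[(3561+1975)/2] = -1586/2768 ≈ -0.5730.
%ΔP_y = (35.8 − 28)/[(28+35.8)/2] ≈ 0.2445.
E_xy = -0.5730/0.2445 ≈ -2.34.
E_xy < 0, so game consoles and video games are complements.

-2.34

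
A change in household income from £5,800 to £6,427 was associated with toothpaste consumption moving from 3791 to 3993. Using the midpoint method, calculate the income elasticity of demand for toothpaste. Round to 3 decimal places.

0.506

%ΔQ = (3993 − 3791)/[(3791+3993)/2] = 202/3892 ≈ 0.0519.
%ΔM = (6,427 − 5,800)/[(5,800+6,427)/2] = 627/6113.5 ≈ 0.1026.
E_I = %ΔQ/%ΔM ≈ 0.506.
E_I ∈ (0,1): normal good (necessity).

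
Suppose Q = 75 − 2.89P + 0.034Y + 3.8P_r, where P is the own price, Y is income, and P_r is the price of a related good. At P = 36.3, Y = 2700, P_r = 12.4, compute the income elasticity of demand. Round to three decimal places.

0.842

Evaluating quantity at (P, Y, P_r) gives Q = 75 − 2.89(36.3) + 0.034(2700) + 3.8(12.4) = 75 − 104.907 + 91.8 + 47.12 = 109.013.
∂Q/∂Y = +0.034, so E_I = 0.034·(2700/109.013) ≈ 0.842.
E_I ∈ (0,1): normal good (necessity).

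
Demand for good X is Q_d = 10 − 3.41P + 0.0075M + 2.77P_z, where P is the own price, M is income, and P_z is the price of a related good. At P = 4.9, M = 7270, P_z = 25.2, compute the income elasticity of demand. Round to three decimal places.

0.464

First evaluate Q_d: 10 − 3.41(4.9) + 0.0075(7270) + 2.77(25.2) = 10 − 16.709 + 54.525 + 69.804 = 117.62.
∂Q_d/∂M = +0.0075, so E_I = 0.0075·(7270/117.62) ≈ 0.464.
E_I ∈ (0,1): normal good (necessity).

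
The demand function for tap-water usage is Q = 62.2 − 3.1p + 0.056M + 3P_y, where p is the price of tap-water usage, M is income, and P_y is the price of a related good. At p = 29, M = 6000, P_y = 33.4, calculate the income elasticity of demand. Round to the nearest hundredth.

0.82

First evaluate Q: 62.2 − 3.1(29) + 0.056(6000) + 3(33.4) = 62.2 − 89.9 + 336 + 100.2 = 408.5.
∂Q/∂M = +0.056, so E_I = 0.056·(6000/408.5) ≈ 0.82.
E_I ∈ (0,1): normal good (necessity).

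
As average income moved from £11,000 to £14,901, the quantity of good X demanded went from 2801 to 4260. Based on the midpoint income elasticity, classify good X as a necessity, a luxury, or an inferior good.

luxury

%ΔQ = (4260 − 2801)/[(2801+4260)/2] = 1459/3530.5 ≈ 0.4133.
%ΔY = (14,901 − 11,000)/[(11,000+14,901)/2] = 3901/12950.5 ≈ 0.3012.
E_I = %ΔQ/%ΔY ≈ 1.372.
E_I > 1: normal good (luxury).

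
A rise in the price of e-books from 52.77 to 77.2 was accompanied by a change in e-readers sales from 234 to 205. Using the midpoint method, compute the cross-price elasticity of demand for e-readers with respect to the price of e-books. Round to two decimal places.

-0.35

%ΔQ_x = (205 − 234)/[(234+205)/2] = -29/219.5 ≈ -0.1321.
%ΔP_y = (77.2 − 52.77)/[(52.77+77.2)/2] ≈ 0.3759.
E_xy = -0.1321/0.3759 ≈ -0.35.
E_xy < 0, so e-readers and e-books are complements.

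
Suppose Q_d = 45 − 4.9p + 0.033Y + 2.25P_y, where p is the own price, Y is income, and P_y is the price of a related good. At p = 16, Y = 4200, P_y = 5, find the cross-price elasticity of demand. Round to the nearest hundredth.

0.10

First evaluate Q_d: 45 − 4.9(16) + 0.033(4200) + 2.25(5) = 45 − 78.4 + 138.6 + 11.25 = 116.45.
∂Q_d/∂P_y = +2.25, so E_xy = 2.25·(5/116.45) ≈ 0.10.
E_xy > 0: the goods are substitutes.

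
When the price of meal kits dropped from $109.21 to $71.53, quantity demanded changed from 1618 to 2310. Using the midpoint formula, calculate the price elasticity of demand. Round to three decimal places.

-0.845

%ΔQ = (2310 − 1618)/[(1618 + 2310)/2] = 692/1964 ≈ 0.3523.
%Δp = (71.53 − 109.21)/[(109.21 + 71.53)/2] = -37.68/90.37 ≈ -0.4170.
Arc elasticity E = %ΔQ/%Δp ≈ 0.3523/-0.4170 ≈ -0.845.
|E| < 1: demand is inelastic over this range.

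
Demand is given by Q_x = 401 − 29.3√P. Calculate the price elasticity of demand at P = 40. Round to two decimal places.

At P = 40, Q_x = 215.6905.
dQ_x/dP = −29.3/(2√P) = −29.3/(2·6.3246).
Point elasticity E = (dQ_x/dP)·(P/Q_x) = -2.3164 × 40/215.6905 ≈ -0.43.
|E| < 1, so demand is inelastic at this price.

-0.43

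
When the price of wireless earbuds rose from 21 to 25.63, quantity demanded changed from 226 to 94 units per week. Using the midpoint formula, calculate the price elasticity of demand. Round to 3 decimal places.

%ΔQ = (94 − 226)/[(226 + 94)/2] = -132/160 ≈ -0.8250.
%Δp = (25.63 − 21)/[(21 + 25.63)/2] = 4.63/23.315 ≈ 0.1986.
Arc elasticity E = %ΔQ/%Δp ≈ -0.8250/0.1986 ≈ -4.154.
|E| > 1: demand is elastic over this range.

-4.154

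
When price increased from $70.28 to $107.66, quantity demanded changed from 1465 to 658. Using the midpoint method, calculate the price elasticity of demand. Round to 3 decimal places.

-1.809

%Δq = (658 − 1465)/[(1465 + 658)/2] = -807/1061.5 ≈ -0.7602.
%ΔP = (107.66 − 70.28)/[(70.28 + 107.66)/2] = 37.38/88.97 ≈ 0.4201.
Arc elasticity E = %Δq/%ΔP ≈ -0.7602/0.4201 ≈ -1.809.
|E| > 1: demand is elastic over this range.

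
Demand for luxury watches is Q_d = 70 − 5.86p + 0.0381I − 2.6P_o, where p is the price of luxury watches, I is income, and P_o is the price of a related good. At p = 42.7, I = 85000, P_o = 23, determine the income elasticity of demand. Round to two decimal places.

1.08

Substituting, Q_d = 70 − 5.86(42.7) + 0.0381(85000) − 2.6(23) = 70 − 250.222 + 3238.5 − 59.8 = 2998.478.
∂Q_d/∂I = +0.0381, so E_I = 0.0381·(85000/2998.478) ≈ 1.08.
E_I > 1: normal good (luxury).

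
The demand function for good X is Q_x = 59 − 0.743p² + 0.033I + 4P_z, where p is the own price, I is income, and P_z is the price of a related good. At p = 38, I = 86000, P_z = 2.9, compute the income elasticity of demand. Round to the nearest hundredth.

First evaluate Q_x: 59 − 0.743(38)² + 0.033(86000) + 4(2.9) = 59 − 1072.892 + 2838 + 11.6 = 1835.708.
∂Q_x/∂I = +0.033, so E_I = 0.033·(86000/1835.708) ≈ 1.55.
E_I > 1: normal good (luxury).

1.55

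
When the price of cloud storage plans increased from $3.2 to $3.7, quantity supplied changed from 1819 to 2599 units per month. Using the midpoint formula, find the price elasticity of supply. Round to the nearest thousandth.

2.436

%Δq = (2599 − 1819)/[(1819 + 2599)/2] = 780/2209 ≈ 0.3531.
%ΔP = (3.7 − 3.2)/[(3.2 + 3.7)/2] = 0.5/3.45 ≈ 0.1449.
Arc elasticity E = %Δq/%ΔP ≈ 0.3531/0.1449 ≈ 2.436.
|E| > 1: supply is elastic over this range.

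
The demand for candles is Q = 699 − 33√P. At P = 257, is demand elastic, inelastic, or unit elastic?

elastic

At P = 257, Q = 169.9698.
dQ/dP = −33/(2√P) = −33/(2·16.0312).
Point elasticity E = (dQ/dP)·(P/Q) = -1.0292 × 257/169.9698 ≈ -1.556.
|E| ≈ 1.556 > 1, so demand is elastic.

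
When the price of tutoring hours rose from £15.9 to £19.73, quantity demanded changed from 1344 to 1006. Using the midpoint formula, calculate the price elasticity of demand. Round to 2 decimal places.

%ΔQ = (1006 − 1344)/[(1344 + 1006)/2] = -338/1175 ≈ -0.2877.
%Δp = (19.73 − 15.9)/[(15.9 + 19.73)/2] = 3.83/17.815 ≈ 0.2150.
Arc elasticity E = %ΔQ/%Δp ≈ -0.2877/0.2150 ≈ -1.34.
|E| > 1: demand is elastic over this range.

-1.34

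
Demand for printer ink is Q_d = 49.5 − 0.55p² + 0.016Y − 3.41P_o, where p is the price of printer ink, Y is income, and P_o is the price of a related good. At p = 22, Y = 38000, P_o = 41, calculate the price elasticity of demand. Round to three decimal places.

-2.117

At the given point, Q_d = 49.5 − 0.55(22)² + 0.016(38000) − 3.41(41) = 49.5 − 266.2 + 608 − 139.81 = 251.49.
∂Q_d/∂p = −2·0.55·p = -24.2, so E_p = -24.2·(22/251.49) ≈ -2.117.
|E_p| > 1: demand is elastic.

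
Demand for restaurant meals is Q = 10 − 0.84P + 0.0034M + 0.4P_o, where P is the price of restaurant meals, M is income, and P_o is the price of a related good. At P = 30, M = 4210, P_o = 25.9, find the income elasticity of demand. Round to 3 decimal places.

1.511

Substituting, Q = 10 − 0.84(30) + 0.0034(4210) + 0.4(25.9) = 10 − 25.2 + 14.314 + 10.36 = 9.474.
∂Q/∂M = +0.0034, so E_I = 0.0034·(4210/9.474) ≈ 1.511.
E_I > 1: normal good (luxury).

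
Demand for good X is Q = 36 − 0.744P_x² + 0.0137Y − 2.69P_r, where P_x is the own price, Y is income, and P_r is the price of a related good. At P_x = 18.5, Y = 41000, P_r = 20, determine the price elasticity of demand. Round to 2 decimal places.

-1.76

Substituting, Q = 36 − 0.744(18.5)² + 0.0137(41000) − 2.69(20) = 36 − 254.634 + 561.7 − 53.8 = 289.266.
∂Q/∂P_x = −2·0.744·P_x = -27.528, so E_p = -27.528·(18.5/289.266) ≈ -1.76.
|E_p| > 1: demand is elastic.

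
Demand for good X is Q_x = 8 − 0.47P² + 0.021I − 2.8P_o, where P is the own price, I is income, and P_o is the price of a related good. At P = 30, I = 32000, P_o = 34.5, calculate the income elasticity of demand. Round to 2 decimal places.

4.19

Q_x = 8 − 0.47(30)² + 0.021(32000) − 2.8(34.5) = 8 − 423 + 672 − 96.6 = 160.4.
∂Q_x/∂I = +0.021, so E_I = 0.021·(32000/160.4) ≈ 4.19.
E_I > 1: normal good (luxury).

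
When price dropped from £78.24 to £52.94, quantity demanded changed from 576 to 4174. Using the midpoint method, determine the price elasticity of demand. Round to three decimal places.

-3.927

%ΔQ = (4174 − 576)/[(576 + 4174)/2] = 3598/2375 ≈ 1.5149.
%ΔP = (52.94 − 78.24)/[(78.24 + 52.94)/2] = -25.3/65.59 ≈ -0.3857.
Arc elasticity E = %ΔQ/%ΔP ≈ 1.5149/-0.3857 ≈ -3.927.
|E| > 1: demand is elastic over this range.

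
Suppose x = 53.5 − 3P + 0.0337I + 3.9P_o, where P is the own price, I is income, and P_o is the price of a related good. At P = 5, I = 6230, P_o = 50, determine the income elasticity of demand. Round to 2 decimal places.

0.47

First evaluate x: 53.5 − 3(5) + 0.0337(6230) + 3.9(50) = 53.5 − 15 + 209.951 + 195 = 443.451.
∂x/∂I = +0.0337, so E_I = 0.0337·(6230/443.451) ≈ 0.47.
E_I ∈ (0,1): normal good (necessity).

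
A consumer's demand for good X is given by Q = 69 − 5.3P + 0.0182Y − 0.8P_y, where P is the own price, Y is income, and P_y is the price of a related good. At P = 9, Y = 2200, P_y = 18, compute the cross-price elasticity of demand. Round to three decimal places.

-0.307

Q = 69 − 5.3(9) + 0.0182(2200) − 0.8(18) = 69 − 47.7 + 40.04 − 14.4 = 46.94.
∂Q/∂P_y = −0.8, so E_xy = -0.8·(18/46.94) ≈ -0.307.
E_xy < 0: the goods are complements.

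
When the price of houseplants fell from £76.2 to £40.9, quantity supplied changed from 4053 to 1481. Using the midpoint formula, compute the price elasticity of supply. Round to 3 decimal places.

1.542

%Δq = (1481 − 4053)/[(4053 + 1481)/2] = -2572/2767 ≈ -0.9295.
%ΔP = (40.9 − 76.2)/[(76.2 + 40.9)/2] = -35.3/58.55 ≈ -0.6029.
Arc elasticity E = %Δq/%ΔP ≈ -0.9295/-0.6029 ≈ 1.542.
|E| > 1: supply is elastic over this range.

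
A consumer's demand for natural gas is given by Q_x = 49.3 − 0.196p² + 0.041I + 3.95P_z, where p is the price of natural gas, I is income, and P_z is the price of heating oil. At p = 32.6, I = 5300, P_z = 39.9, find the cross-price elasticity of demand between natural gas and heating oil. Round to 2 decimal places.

First evaluate Q_x: 49.3 − 0.196(32.6)² + 0.041(5300) + 3.95(39.9) = 49.3 − 208.301 + 217.3 + 157.605 = 215.904.
∂Q_x/∂P_z = +3.95, so E_xy = 3.95·(39.9/215.904) ≈ 0.73.
E_xy > 0: the goods are substitutes.

0.73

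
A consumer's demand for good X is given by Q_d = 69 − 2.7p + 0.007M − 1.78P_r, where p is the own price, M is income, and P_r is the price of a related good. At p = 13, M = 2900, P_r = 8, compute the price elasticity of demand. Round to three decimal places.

-0.878

At the given point, Q_d = 69 − 2.7(13) + 0.007(2900) − 1.78(8) = 69 − 35.1 + 20.3 − 14.24 = 39.96.
∂Q_d/∂p = −2.7, so E_p = (−2.7)·(13/39.96) ≈ -0.878.
|E_p| < 1: demand is inelastic.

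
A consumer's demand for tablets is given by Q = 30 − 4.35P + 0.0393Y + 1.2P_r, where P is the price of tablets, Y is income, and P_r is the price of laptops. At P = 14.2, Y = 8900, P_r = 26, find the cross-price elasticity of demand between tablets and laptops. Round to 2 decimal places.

First evaluate Q: 30 − 4.35(14.2) + 0.0393(8900) + 1.2(26) = 30 − 61.77 + 349.77 + 31.2 = 349.2.
∂Q/∂P_r = +1.2, so E_xy = 1.2·(26/349.2) ≈ 0.09.
E_xy > 0: the goods are substitutes.

0.09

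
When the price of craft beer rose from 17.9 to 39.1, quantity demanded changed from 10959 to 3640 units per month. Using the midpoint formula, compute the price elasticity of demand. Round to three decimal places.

%Δq = (3640 − 10959)/[(10959 + 3640)/2] = -7319/7299.5 ≈ -1.0027.
%ΔP = (39.1 − 17.9)/[(17.9 + 39.1)/2] = 21.2/28.5 ≈ 0.7439.
Arc elasticity E = %Δq/%ΔP ≈ -1.0027/0.7439 ≈ -1.348.
|E| > 1: demand is elastic over this range.

-1.348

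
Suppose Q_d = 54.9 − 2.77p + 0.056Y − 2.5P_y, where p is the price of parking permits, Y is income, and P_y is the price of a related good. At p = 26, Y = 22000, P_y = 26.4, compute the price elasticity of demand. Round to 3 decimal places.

-0.063

Evaluating quantity at (p, Y, P_y) gives Q_d = 54.9 − 2.77(26) + 0.056(22000) − 2.5(26.4) = 54.9 − 72.02 + 1232 − 66 = 1148.88.
∂Q_d/∂p = −2.77, so E_p = (−2.77)·(26/1148.88) ≈ -0.063.
|E_p| < 1: demand is inelastic.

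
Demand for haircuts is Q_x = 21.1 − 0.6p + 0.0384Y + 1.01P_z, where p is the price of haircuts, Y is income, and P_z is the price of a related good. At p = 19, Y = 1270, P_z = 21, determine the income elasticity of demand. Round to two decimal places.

First evaluate Q_x: 21.1 − 0.6(19) + 0.0384(1270) + 1.01(21) = 21.1 − 11.4 + 48.768 + 21.21 = 79.678.
∂Q_x/∂Y = +0.0384, so E_I = 0.0384·(1270/79.678) ≈ 0.61.
E_I ∈ (0,1): normal good (necessity).

0.61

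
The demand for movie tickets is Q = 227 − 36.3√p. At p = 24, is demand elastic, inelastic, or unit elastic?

At p = 24, Q = 49.167.
dQ/dp = −36.3/(2√p) = −36.3/(2·4.899).
Point elasticity E = (dQ/dp)·(p/Q) = -3.7049 × 24/49.167 ≈ -1.808.
|E| ≈ 1.808 > 1, so demand is elastic.

elastic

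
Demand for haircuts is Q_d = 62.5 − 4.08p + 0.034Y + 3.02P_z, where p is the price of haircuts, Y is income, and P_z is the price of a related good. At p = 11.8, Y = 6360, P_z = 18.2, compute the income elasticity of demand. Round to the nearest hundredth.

Q_d = 62.5 − 4.08(11.8) + 0.034(6360) + 3.02(18.2) = 62.5 − 48.144 + 216.24 + 54.964 = 285.56.
∂Q_d/∂Y = +0.034, so E_I = 0.034·(6360/285.56) ≈ 0.76.
E_I ∈ (0,1): normal good (necessity).

0.76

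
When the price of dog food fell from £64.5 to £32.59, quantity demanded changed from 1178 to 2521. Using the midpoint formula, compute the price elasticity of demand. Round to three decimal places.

-1.105

%Δq = (2521 − 1178)/[(1178 + 2521)/2] = 1343/1849.5 ≈ 0.7261.
%ΔP = (32.59 − 64.5)/[(64.5 + 32.59)/2] = -31.91/48.545 ≈ -0.6573.
Arc elasticity E = %Δq/%ΔP ≈ 0.7261/-0.6573 ≈ -1.105.
|E| > 1: demand is elastic over this range.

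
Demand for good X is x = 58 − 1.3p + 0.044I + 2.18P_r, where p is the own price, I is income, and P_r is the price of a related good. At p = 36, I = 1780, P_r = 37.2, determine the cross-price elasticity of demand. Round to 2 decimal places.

0.48

First evaluate x: 58 − 1.3(36) + 0.044(1780) + 2.18(37.2) = 58 − 46.8 + 78.32 + 81.096 = 170.616.
∂x/∂P_r = +2.18, so E_xy = 2.18·(37.2/170.616) ≈ 0.48.
E_xy > 0: the goods are substitutes.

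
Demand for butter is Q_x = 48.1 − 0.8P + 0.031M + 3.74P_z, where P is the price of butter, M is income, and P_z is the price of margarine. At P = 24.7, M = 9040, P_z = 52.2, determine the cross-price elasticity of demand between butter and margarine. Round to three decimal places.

Substituting, Q_x = 48.1 − 0.8(24.7) + 0.031(9040) + 3.74(52.2) = 48.1 − 19.76 + 280.24 + 195.228 = 503.808.
∂Q_x/∂P_z = +3.74, so E_xy = 3.74·(52.2/503.808) ≈ 0.388.
E_xy > 0: the goods are substitutes.

0.388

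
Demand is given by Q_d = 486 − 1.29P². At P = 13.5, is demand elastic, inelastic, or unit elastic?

elastic

At P = 13.5, Q_d = 250.8975.
dQ_d/dP = −2·1.29·P = −34.83.
Point elasticity E = (dQ_d/dP)·(P/Q_d) = -34.83 × 13.5/250.8975 ≈ -1.874.
|E| ≈ 1.874 > 1, so demand is elastic.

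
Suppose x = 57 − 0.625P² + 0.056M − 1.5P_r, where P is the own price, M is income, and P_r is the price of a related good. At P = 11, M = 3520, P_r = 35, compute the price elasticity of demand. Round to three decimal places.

-1.200

x = 57 − 0.625(11)² + 0.056(3520) − 1.5(35) = 57 − 75.625 + 197.12 − 52.5 = 125.995.
∂x/∂P = −2·0.625·P = -13.75, so E_p = -13.75·(11/125.995) ≈ -1.200.
|E_p| > 1: demand is elastic.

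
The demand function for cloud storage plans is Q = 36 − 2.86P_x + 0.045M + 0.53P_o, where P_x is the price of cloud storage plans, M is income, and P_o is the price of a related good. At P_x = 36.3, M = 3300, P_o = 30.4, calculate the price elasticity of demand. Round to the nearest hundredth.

Evaluating quantity at (P_x, M, P_o) gives Q = 36 − 2.86(36.3) + 0.045(3300) + 0.53(30.4) = 36 − 103.818 + 148.5 + 16.112 = 96.794.
∂Q/∂P_x = −2.86, so E_p = (−2.86)·(36.3/96.794) ≈ -1.07.
|E_p| > 1: demand is elastic.

-1.07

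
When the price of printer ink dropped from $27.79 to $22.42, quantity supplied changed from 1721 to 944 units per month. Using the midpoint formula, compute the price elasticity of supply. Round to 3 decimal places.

2.726

%ΔQ = (944 − 1721)/[(1721 + 944)/2] = -777/1332.5 ≈ -0.5831.
%Δp = (22.42 − 27.79)/[(27.79 + 22.42)/2] = -5.37/25.105 ≈ -0.2139.
Arc elasticity E = %ΔQ/%Δp ≈ -0.5831/-0.2139 ≈ 2.726.
|E| > 1: supply is elastic over this range.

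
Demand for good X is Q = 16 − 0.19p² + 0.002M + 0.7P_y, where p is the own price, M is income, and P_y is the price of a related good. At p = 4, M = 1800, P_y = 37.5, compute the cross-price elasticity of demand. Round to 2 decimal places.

0.61

Substituting, Q = 16 − 0.19(4)² + 0.002(1800) + 0.7(37.5) = 16 − 3.04 + 3.6 + 26.25 = 42.81.
∂Q/∂P_y = +0.7, so E_xy = 0.7·(37.5/42.81) ≈ 0.61.
E_xy > 0: the goods are substitutes.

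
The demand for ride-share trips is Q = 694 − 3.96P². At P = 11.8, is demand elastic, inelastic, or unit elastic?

At P = 11.8, Q = 142.6096.
dQ/dP = −2·3.96·P = −93.456.
Point elasticity E = (dQ/dP)·(P/Q) = -93.456 × 11.8/142.6096 ≈ -7.733.
|E| ≈ 7.733 > 1, so demand is elastic.

elastic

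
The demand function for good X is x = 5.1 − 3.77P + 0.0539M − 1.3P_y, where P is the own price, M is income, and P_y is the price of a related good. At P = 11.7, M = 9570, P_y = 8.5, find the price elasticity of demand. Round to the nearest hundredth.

-0.09

At the given point, x = 5.1 − 3.77(11.7) + 0.0539(9570) − 1.3(8.5) = 5.1 − 44.109 + 515.823 − 11.05 = 465.764.
∂x/∂P = −3.77, so E_p = (−3.77)·(11.7/465.764) ≈ -0.09.
|E_p| < 1: demand is inelastic.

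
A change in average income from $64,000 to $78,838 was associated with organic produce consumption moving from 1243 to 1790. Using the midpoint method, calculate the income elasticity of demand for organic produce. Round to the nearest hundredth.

1.74

%ΔQ = (1790 − 1243)/[(1243+1790)/2] = 547/1516.5 ≈ 0.3607.
%ΔM = (78,838 − 64,000)/[(64,000+78,838)/2] = 14838/71419 ≈ 0.2078.
E_I = %ΔQ/%ΔM ≈ 1.74.
E_I > 1: normal good (luxury).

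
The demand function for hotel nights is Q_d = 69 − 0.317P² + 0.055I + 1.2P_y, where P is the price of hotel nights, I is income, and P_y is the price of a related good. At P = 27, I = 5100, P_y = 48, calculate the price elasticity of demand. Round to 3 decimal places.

First evaluate Q_d: 69 − 0.317(27)² + 0.055(5100) + 1.2(48) = 69 − 231.093 + 280.5 + 57.6 = 176.007.
∂Q_d/∂P = −2·0.317·P = -17.118, so E_p = -17.118·(27/176.007) ≈ -2.626.
|E_p| > 1: demand is elastic.

-2.626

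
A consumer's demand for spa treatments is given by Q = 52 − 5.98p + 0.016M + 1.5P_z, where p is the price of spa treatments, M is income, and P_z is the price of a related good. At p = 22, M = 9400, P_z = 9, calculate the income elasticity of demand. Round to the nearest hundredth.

Evaluating quantity at (p, M, P_z) gives Q = 52 − 5.98(22) + 0.016(9400) + 1.5(9) = 52 − 131.56 + 150.4 + 13.5 = 84.34.
∂Q/∂M = +0.016, so E_I = 0.016·(9400/84.34) ≈ 1.78.
E_I > 1: normal good (luxury).

1.78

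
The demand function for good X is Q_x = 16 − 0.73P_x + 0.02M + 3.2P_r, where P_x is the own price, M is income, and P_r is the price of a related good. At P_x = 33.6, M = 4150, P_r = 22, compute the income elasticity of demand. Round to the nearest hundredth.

Q_x = 16 − 0.73(33.6) + 0.02(4150) + 3.2(22) = 16 − 24.528 + 83 + 70.4 = 144.872.
∂Q_x/∂M = +0.02, so E_I = 0.02·(4150/144.872) ≈ 0.57.
E_I ∈ (0,1): normal good (necessity).

0.57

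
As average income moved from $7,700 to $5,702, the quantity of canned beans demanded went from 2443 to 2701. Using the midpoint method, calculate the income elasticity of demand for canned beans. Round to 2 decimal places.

%ΔQ = (2701 − 2443)/[(2443+2701)/2] = 258/2572 ≈ 0.1003.
%ΔI = (5,702 − 7,700)/[(7,700+5,702)/2] = -1998/6701 ≈ -0.2982.
E_I = %ΔQ/%ΔI ≈ -0.34.
E_I < 0: inferior good.

-0.34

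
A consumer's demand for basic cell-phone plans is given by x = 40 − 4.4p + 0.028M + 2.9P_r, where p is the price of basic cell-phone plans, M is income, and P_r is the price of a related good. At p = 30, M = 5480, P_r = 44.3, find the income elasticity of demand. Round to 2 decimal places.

x = 40 − 4.4(30) + 0.028(5480) + 2.9(44.3) = 40 − 132 + 153.44 + 128.47 = 189.91.
∂x/∂M = +0.028, so E_I = 0.028·(5480/189.91) ≈ 0.81.
E_I ∈ (0,1): normal good (necessity).

0.81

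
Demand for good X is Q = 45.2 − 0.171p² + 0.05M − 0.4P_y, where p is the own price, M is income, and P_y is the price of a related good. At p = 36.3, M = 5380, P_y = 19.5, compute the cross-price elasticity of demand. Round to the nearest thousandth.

Evaluating quantity at (p, M, P_y) gives Q = 45.2 − 0.171(36.3)² + 0.05(5380) − 0.4(19.5) = 45.2 − 225.325 + 269 − 7.8 = 81.075.
∂Q/∂P_y = −0.4, so E_xy = -0.4·(19.5/81.075) ≈ -0.096.
E_xy < 0: the goods are complements.

-0.096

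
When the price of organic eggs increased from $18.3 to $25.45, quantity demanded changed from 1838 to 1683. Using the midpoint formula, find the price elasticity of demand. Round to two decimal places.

-0.27

%Δq = (1683 − 1838)/[(1838 + 1683)/2] = -155/1760.5 ≈ -0.0880.
%Δp = (25.45 − 18.3)/[(18.3 + 25.45)/2] = 7.15/21.875 ≈ 0.3269.
Arc elasticity E = %Δq/%Δp ≈ -0.0880/0.3269 ≈ -0.27.
|E| < 1: demand is inelastic over this range.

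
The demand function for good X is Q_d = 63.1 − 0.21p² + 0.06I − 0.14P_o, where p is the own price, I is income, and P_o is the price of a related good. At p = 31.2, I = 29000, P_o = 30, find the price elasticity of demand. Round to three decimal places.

-0.256

Substituting, Q_d = 63.1 − 0.21(31.2)² + 0.06(29000) − 0.14(30) = 63.1 − 204.4224 + 1740 − 4.2 = 1594.4776.
∂Q_d/∂p = −2·0.21·p = -13.104, so E_p = -13.104·(31.2/1594.4776) ≈ -0.256.
|E_p| < 1: demand is inelastic.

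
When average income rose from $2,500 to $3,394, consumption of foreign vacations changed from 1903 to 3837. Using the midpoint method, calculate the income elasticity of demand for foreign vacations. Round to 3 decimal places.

2.221

%ΔQ = (3837 − 1903)/[(1903+3837)/2] = 1934/2870 ≈ 0.6739.
%ΔI = (3,394 − 2,500)/[(2,500+3,394)/2] = 894/2947 ≈ 0.3034.
E_I = %ΔQ/%ΔI ≈ 2.221.
E_I > 1: normal good (luxury).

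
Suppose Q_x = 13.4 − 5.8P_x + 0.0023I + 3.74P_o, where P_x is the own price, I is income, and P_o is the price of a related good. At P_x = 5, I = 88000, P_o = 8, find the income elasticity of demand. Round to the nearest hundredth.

0.93

At the given point, Q_x = 13.4 − 5.8(5) + 0.0023(88000) + 3.74(8) = 13.4 − 29 + 202.4 + 29.92 = 216.72.
∂Q_x/∂I = +0.0023, so E_I = 0.0023·(88000/216.72) ≈ 0.93.
E_I ∈ (0,1): normal good (necessity).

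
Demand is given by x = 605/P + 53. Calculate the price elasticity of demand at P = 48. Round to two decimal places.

-0.19

At P = 48, x = 65.6042.
dx/dP = −605/P² = −0.2626.
Point elasticity E = (dx/dP)·(P/x) = -0.2626 × 48/65.6042 ≈ -0.19.
|E| < 1, so demand is inelastic at this price.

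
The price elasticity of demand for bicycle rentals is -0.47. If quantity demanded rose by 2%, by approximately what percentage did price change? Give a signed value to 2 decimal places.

%ΔQ ≈ E × %ΔP ⇒ %ΔP = %ΔQ / E = (2%)/(-0.47) ≈ -4.26%.

-4.26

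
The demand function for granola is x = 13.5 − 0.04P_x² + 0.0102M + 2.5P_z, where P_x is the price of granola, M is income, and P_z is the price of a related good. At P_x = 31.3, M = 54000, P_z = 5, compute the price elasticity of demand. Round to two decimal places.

-0.15

x = 13.5 − 0.04(31.3)² + 0.0102(54000) + 2.5(5) = 13.5 − 39.1876 + 550.8 + 12.5 = 537.6124.
∂x/∂P_x = −2·0.04·P_x = -2.504, so E_p = -2.504·(31.3/537.6124) ≈ -0.15.
|E_p| < 1: demand is inelastic.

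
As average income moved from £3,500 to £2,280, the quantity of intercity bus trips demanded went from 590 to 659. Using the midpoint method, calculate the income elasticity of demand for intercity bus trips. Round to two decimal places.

%ΔQ = (659 − 590)/[(590+659)/2] = 69/624.5 ≈ 0.1105.
%ΔY = (2,280 − 3,500)/[(3,500+2,280)/2] = -1220/2890 ≈ -0.4221.
E_I = %ΔQ/%ΔY ≈ -0.26.
E_I < 0: inferior good.

-0.26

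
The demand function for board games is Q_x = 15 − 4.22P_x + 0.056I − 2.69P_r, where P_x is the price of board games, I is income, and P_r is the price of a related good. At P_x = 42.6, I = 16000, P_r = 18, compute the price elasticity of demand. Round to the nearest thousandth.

Q_x = 15 − 4.22(42.6) + 0.056(16000) − 2.69(18) = 15 − 179.772 + 896 − 48.42 = 682.808.
∂Q_x/∂P_x = −4.22, so E_p = (−4.22)·(42.6/682.808) ≈ -0.263.
|E_p| < 1: demand is inelastic.

-0.263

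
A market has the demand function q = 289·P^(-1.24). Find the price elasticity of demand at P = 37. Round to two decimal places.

-1.24

For a Cobb–Douglas (constant-elasticity) form q = A·P^α·…, the elasticity with respect to P equals the exponent α at every point.
Here the exponent on P is -1.24, so the price elasticity of demand is -1.24.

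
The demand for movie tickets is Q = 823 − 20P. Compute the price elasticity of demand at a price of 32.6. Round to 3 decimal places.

At P = 32.6, Q = 171.
dQ/dP = −20.
Point elasticity E = (dQ/dP)·(P/Q) = -20 × 32.6/171 ≈ -3.813.
|E| > 1, so demand is elastic at this price.

-3.813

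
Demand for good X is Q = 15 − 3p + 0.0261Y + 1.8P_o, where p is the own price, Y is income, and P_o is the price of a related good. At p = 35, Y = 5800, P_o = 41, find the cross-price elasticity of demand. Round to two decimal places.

Substituting, Q = 15 − 3(35) + 0.0261(5800) + 1.8(41) = 15 − 105 + 151.38 + 73.8 = 135.18.
∂Q/∂P_o = +1.8, so E_xy = 1.8·(41/135.18) ≈ 0.55.
E_xy > 0: the goods are substitutes.

0.55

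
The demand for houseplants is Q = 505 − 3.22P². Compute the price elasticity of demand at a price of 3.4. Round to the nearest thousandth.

At P = 3.4, Q = 467.7768.
dQ/dP = −2·3.22·P = −21.896.
Point elasticity E = (dQ/dP)·(P/Q) = -21.896 × 3.4/467.7768 ≈ -0.159.
|E| < 1, so demand is inelastic at this price.

-0.159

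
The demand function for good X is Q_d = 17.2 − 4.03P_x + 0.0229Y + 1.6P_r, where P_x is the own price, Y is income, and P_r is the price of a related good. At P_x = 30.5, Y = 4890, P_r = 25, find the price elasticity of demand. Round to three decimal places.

-2.657

At the given point, Q_d = 17.2 − 4.03(30.5) + 0.0229(4890) + 1.6(25) = 17.2 − 122.915 + 111.981 + 40 = 46.266.
∂Q_d/∂P_x = −4.03, so E_p = (−4.03)·(30.5/46.266) ≈ -2.657.
|E_p| > 1: demand is elastic.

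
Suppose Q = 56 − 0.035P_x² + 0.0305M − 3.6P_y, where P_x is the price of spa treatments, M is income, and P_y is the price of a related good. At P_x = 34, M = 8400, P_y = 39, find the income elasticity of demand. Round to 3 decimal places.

At the given point, Q = 56 − 0.035(34)² + 0.0305(8400) − 3.6(39) = 56 − 40.46 + 256.2 − 140.4 = 131.34.
∂Q/∂M = +0.0305, so E_I = 0.0305·(8400/131.34) ≈ 1.951.
E_I > 1: normal good (luxury).

1.951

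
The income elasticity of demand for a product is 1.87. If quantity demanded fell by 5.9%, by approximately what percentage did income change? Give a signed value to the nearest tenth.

-3.2

%ΔQ ≈ E × %ΔI ⇒ %ΔI = %ΔQ / E = (-5.9%)/(1.87) ≈ -3.2%.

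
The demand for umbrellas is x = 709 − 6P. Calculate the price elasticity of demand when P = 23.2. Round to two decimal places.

At P = 23.2, x = 569.8.
dx/dP = −6.
Point elasticity E = (dx/dP)·(P/x) = -6 × 23.2/569.8 ≈ -0.24.
|E| < 1, so demand is inelastic at this price.

-0.24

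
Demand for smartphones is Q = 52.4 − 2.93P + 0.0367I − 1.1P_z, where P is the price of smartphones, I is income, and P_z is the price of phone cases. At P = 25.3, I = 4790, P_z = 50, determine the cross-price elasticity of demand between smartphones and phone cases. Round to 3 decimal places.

Evaluating quantity at (P, I, P_z) gives Q = 52.4 − 2.93(25.3) + 0.0367(4790) − 1.1(50) = 52.4 − 74.129 + 175.793 − 55 = 99.064.
∂Q/∂P_z = −1.1, so E_xy = -1.1·(50/99.064) ≈ -0.555.
E_xy < 0: the goods are complements.

-0.555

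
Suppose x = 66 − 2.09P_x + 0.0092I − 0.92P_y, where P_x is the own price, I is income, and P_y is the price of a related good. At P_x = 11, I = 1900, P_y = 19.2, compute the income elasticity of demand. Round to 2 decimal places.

Substituting, x = 66 − 2.09(11) + 0.0092(1900) − 0.92(19.2) = 66 − 22.99 + 17.48 − 17.664 = 42.826.
∂x/∂I = +0.0092, so E_I = 0.0092·(1900/42.826) ≈ 0.41.
E_I ∈ (0,1): normal good (necessity).

0.41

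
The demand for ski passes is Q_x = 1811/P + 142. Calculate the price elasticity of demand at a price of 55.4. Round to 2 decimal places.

-0.19

At P = 55.4, Q_x = 174.6895.
dQ_x/dP = −1811/P² = −0.5901.
Point elasticity E = (dQ_x/dP)·(P/Q_x) = -0.5901 × 55.4/174.6895 ≈ -0.19.
|E| < 1, so demand is inelastic at this price.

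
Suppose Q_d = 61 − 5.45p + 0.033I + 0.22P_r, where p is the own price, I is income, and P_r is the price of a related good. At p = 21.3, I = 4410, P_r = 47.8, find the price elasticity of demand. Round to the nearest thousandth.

-1.150

Evaluating quantity at (p, I, P_r) gives Q_d = 61 − 5.45(21.3) + 0.033(4410) + 0.22(47.8) = 61 − 116.085 + 145.53 + 10.516 = 100.961.
∂Q_d/∂p = −5.45, so E_p = (−5.45)·(21.3/100.961) ≈ -1.150.
|E_p| > 1: demand is elastic.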